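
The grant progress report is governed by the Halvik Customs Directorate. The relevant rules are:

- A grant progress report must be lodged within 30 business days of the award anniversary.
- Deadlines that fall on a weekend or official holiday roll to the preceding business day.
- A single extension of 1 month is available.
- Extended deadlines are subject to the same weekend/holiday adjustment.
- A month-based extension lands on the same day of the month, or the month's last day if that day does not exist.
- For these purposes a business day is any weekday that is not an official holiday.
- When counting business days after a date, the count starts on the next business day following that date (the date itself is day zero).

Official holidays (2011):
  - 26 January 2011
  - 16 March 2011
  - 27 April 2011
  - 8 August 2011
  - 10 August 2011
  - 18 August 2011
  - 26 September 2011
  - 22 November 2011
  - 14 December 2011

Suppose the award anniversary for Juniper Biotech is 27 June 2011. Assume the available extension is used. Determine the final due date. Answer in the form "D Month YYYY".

30 business days after 27 June 2011, excluding weekends and holidays, is 9 August 2011.
9 August 2011 falls on a Tuesday, which is a business day, so no adjustment is needed.
The 1 month extension carries 9 August 2011 to 9 September 2011.
9 September 2011 is a Friday and not a listed holiday, so it stands.
Deadline: 9 September 2011.

9 September 2011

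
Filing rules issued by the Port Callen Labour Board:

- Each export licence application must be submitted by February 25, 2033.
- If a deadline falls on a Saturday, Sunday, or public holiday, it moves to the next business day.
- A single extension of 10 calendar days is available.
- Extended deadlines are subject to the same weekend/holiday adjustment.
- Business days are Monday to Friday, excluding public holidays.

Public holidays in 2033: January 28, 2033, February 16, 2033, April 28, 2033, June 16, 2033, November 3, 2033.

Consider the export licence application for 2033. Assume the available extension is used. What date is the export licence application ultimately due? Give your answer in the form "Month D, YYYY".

Start from the fixed due date, February 25, 2033.
February 25, 2033 is a Friday and not a listed holiday, so it stands.
Applying the 10-calendar-day extension: February 25, 2033 + 10 days = March 7, 2033.
March 7, 2033 (Monday) is already a business day.
The final due date is March 7, 2033.

March 7, 2033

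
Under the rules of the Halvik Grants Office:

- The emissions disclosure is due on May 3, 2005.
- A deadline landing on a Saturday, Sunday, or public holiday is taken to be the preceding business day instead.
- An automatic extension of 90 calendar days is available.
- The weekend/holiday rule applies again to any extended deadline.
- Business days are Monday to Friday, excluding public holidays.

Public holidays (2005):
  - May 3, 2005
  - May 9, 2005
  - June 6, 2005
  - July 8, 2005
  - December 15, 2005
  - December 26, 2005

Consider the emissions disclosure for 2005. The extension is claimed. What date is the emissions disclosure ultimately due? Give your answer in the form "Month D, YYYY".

The stated deadline is May 3, 2005.
May 3, 2005 is a listed holiday, so it moves to the preceding business day, May 2, 2005 (Monday).
The 90-calendar-day extension moves the deadline from May 2, 2005 to July 31, 2005.
July 31, 2005 is a Sunday, so it moves to the preceding business day, July 29, 2005 (Friday).
So the filing is due July 29, 2005.

July 29, 2005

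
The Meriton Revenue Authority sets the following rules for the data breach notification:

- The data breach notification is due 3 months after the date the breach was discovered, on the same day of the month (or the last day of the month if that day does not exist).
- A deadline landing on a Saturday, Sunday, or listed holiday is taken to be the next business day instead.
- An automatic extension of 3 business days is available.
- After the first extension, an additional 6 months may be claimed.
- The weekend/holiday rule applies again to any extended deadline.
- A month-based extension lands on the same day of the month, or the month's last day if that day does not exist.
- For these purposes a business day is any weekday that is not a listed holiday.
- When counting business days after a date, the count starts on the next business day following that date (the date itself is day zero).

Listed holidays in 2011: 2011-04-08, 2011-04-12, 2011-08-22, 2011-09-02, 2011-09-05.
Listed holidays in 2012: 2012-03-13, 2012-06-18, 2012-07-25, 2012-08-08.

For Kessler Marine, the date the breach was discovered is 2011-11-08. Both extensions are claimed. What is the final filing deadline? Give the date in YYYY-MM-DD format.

3 months from 2011-11-08 is 2012-02-08.
2012-02-08 is a Wednesday and not a listed holiday, so it stands.
Applying the 3-business-day extension: 3 business days after 2012-02-08 is 2012-02-13.
2012-02-13 (Monday) is already a business day.
The 6 months extension carries 2012-02-13 to 2012-08-13.
Since 2012-08-13 is a Monday and not a holiday, the date is unchanged.
The final due date is 2012-08-13.

2012-08-13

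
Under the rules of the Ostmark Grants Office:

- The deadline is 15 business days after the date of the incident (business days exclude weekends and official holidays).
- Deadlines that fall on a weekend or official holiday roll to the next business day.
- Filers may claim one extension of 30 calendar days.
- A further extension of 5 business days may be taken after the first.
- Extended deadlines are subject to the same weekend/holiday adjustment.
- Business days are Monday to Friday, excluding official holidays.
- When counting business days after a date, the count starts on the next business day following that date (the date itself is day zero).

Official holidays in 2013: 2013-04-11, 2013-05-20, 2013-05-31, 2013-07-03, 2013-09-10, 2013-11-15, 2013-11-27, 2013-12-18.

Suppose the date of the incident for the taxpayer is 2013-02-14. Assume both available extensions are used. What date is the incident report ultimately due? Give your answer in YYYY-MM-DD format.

2013-04-16

15 business days after 2013-02-14, excluding weekends and holidays, is 2013-03-07.
2013-03-07 is a Thursday and not a listed holiday, so it stands.
The 30-calendar-day extension moves the deadline from 2013-03-07 to 2013-04-06.
Because 2013-04-06 is a Saturday, the deadline becomes 2013-04-08 (Monday).
Counting 5 further business days from 2013-04-08 reaches 2013-04-16.
2013-04-16 is a Tuesday and not a listed holiday, so it stands.
Final deadline: 2013-04-16.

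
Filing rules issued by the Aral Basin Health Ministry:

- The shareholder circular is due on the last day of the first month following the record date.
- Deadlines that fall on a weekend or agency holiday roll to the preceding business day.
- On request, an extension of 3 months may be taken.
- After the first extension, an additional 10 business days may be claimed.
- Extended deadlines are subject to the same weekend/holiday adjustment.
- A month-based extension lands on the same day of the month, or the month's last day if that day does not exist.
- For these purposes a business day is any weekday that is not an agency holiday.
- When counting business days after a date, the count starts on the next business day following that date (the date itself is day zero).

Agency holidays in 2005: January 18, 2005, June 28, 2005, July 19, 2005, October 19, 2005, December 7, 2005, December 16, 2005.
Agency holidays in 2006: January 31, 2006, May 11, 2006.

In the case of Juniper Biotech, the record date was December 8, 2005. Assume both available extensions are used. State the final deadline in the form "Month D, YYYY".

1 month after December 8, 2005 falls in January 2006; the last day of that month is January 31, 2006.
January 31, 2006 is a listed holiday, so it moves to the preceding business day, January 30, 2006 (Monday).
Applying the 3 months extension: 3 months after January 30, 2006 is April 30, 2006.
Because April 30, 2006 is a Sunday, the deadline becomes April 28, 2006 (Friday).
The 10-business-day extension runs from April 28, 2006 to May 15, 2006.
May 15, 2006 is a Monday and not a listed holiday, so it stands.
Deadline: May 15, 2006.

May 15, 2006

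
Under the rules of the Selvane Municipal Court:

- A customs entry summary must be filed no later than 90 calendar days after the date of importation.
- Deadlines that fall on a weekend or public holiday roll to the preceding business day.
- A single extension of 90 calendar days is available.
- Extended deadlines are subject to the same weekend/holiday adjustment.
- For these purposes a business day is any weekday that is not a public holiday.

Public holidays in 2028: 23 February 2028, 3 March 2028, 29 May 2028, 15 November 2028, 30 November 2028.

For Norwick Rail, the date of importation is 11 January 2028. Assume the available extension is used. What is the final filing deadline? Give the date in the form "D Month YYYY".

7 July 2028

Trigger date 11 January 2028 + 90 calendar days = 10 April 2028.
Since 10 April 2028 is a Monday and not a holiday, the date is unchanged.
The 90-calendar-day extension moves the deadline from 10 April 2028 to 9 July 2028.
9 July 2028 is a Sunday; the preceding business day is 7 July 2028 (Friday).
Deadline: 7 July 2028.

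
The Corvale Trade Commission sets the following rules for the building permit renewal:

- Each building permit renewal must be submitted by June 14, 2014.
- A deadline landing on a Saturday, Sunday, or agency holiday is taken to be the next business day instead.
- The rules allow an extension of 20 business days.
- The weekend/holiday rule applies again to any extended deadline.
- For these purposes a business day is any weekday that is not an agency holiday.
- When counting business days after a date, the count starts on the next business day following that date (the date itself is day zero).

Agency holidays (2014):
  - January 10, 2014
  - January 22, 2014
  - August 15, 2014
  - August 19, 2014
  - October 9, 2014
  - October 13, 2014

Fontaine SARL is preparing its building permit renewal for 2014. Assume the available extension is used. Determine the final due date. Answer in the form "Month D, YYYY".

Start from the fixed due date, June 14, 2014.
June 14, 2014 falls on a Saturday. Rolling to the next business day gives June 16, 2014, a Monday.
The 20-business-day extension runs from June 16, 2014 to July 14, 2014.
Since July 14, 2014 is a Monday and not a holiday, the date is unchanged.
Final deadline: July 14, 2014.

July 14, 2014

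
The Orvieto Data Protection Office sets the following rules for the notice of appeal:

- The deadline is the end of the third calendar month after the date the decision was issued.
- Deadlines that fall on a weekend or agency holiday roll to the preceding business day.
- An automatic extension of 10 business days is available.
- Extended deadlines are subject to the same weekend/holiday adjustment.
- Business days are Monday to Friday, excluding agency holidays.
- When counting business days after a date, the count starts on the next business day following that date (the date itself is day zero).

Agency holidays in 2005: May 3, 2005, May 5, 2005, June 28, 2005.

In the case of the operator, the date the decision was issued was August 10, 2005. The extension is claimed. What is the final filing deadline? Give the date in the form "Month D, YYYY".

The third month after August 10, 2005 is November 2005, whose last day is November 30, 2005.
November 30, 2005 falls on a Wednesday, which is a business day, so no adjustment is needed.
Applying the 10-business-day extension: 10 business days after November 30, 2005 is December 14, 2005.
December 14, 2005 falls on a Wednesday, which is a business day, so no adjustment is needed.
Deadline: December 14, 2005.

December 14, 2005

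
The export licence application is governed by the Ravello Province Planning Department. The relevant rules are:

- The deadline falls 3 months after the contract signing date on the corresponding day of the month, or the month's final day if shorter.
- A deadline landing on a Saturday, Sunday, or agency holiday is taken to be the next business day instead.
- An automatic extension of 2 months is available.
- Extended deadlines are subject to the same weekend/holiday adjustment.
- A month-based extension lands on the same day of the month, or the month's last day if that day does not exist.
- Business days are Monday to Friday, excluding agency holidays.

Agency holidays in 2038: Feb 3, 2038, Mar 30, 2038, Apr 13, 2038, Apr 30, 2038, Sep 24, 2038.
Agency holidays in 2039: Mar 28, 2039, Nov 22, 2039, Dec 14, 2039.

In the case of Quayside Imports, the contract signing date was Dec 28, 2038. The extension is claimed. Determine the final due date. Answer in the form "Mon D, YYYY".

3 months after Dec 28, 2038, on the same day of the month, is Mar 28, 2039.
Mar 28, 2039 falls on a listed holiday. Rolling to the next business day gives Mar 29, 2039, a Tuesday.
Add 2 months to Mar 29, 2039: May 29, 2039.
May 29, 2039 falls on a Sunday. Rolling to the next business day gives May 30, 2039, a Monday.
Final deadline: May 30, 2039.

May 30, 2039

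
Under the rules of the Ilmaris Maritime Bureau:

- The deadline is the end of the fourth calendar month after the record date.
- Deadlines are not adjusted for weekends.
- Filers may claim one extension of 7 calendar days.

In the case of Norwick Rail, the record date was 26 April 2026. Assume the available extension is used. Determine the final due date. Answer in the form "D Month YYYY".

7 September 2026

4 months after 26 April 2026 falls in August 2026; the last day of that month is 31 August 2026.
31 August 2026 is a Monday; no weekend or holiday adjustment applies.
The 7-calendar-day extension moves the deadline from 31 August 2026 to 7 September 2026.
No adjustment is made for weekends or holidays, so 7 September 2026 stands.
The final due date is 7 September 2026.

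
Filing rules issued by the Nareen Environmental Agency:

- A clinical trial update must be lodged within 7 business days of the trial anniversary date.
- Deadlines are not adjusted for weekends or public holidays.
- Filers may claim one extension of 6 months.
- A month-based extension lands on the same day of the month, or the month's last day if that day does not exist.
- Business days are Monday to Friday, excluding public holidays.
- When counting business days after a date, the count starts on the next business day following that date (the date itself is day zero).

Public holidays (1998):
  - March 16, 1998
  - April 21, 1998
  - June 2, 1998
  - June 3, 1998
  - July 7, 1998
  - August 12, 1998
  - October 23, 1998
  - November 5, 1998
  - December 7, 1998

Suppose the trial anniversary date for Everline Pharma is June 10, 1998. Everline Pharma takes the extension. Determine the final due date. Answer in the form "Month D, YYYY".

Starting the day after June 10, 1998 and counting 7 business days lands on June 19, 1998.
No adjustment is made for weekends or holidays, so June 19, 1998 stands.
Applying the 6 months extension: 6 months after June 19, 1998 is December 19, 1998.
December 19, 1998 is a Saturday; no weekend or holiday adjustment applies.
Deadline: December 19, 1998.

December 19, 1998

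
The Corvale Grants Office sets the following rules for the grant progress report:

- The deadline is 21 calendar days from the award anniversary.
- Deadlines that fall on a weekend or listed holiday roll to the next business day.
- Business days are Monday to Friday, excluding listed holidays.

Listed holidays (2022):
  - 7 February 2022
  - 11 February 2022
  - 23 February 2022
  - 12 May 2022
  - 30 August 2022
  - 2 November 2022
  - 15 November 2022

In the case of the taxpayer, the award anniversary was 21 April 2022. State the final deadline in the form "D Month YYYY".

13 May 2022

Trigger date 21 April 2022 + 21 calendar days = 12 May 2022.
12 May 2022 falls on a listed holiday. Rolling to the next business day gives 13 May 2022, a Friday.
The final due date is 13 May 2022.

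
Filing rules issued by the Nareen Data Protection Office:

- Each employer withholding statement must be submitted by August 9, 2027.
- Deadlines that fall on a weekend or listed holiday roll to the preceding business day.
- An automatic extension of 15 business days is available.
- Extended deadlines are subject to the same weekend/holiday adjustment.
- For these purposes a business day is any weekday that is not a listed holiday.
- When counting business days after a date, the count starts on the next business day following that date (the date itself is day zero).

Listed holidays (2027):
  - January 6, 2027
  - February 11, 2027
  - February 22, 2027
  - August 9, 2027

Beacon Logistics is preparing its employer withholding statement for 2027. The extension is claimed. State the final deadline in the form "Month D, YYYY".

The statutory due date is August 9, 2027.
Because August 9, 2027 is a listed holiday, the deadline becomes August 6, 2027 (Friday).
The 15-business-day extension runs from August 6, 2027 to August 30, 2027.
August 30, 2027 is a Monday and not a listed holiday, so it stands.
Final deadline: August 30, 2027.

August 30, 2027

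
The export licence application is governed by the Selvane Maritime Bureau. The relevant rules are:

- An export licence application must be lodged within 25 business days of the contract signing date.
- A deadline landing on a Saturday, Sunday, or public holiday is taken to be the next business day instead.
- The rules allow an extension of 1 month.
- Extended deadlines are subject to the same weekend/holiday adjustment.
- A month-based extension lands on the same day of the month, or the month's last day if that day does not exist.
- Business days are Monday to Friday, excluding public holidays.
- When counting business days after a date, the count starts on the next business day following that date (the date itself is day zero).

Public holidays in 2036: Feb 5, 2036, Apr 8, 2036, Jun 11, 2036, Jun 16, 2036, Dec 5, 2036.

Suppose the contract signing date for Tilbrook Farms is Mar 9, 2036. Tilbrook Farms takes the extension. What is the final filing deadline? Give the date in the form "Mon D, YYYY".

May 14, 2036

Counting 25 business days after Mar 9, 2036 (skipping weekends and listed holidays) reaches Apr 14, 2036.
Apr 14, 2036 is a Monday and not a listed holiday, so it stands.
Add 1 month to Apr 14, 2036: May 14, 2036.
May 14, 2036 (Wednesday) is already a business day.
Final deadline: May 14, 2036.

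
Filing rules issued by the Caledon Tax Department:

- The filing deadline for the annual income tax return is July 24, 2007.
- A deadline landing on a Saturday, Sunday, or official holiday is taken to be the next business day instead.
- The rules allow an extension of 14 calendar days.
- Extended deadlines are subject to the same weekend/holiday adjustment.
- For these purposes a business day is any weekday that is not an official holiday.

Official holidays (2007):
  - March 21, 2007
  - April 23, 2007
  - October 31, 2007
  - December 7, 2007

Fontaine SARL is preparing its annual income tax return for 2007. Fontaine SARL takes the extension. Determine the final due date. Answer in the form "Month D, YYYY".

Start from the fixed due date, July 24, 2007.
July 24, 2007 is a Tuesday and not a listed holiday, so it stands.
With the 14-day extension, July 24, 2007 becomes August 7, 2007.
August 7, 2007 falls on a Tuesday, which is a business day, so no adjustment is needed.
Deadline: August 7, 2007.

August 7, 2007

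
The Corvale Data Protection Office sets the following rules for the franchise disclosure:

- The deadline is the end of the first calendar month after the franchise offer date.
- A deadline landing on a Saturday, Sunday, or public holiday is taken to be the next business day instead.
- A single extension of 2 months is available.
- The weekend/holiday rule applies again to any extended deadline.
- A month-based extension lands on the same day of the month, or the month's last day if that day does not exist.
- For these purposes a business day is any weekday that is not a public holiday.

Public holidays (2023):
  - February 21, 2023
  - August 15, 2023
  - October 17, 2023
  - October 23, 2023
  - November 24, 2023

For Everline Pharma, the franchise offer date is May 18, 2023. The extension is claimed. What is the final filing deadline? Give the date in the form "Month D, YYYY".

1 month after May 18, 2023 is June 2023; that month ends on June 30, 2023.
June 30, 2023 falls on a Friday, which is a business day, so no adjustment is needed.
The 2 months extension carries June 30, 2023 to August 30, 2023.
Since August 30, 2023 is a Wednesday and not a holiday, the date is unchanged.
The final due date is August 30, 2023.

August 30, 2023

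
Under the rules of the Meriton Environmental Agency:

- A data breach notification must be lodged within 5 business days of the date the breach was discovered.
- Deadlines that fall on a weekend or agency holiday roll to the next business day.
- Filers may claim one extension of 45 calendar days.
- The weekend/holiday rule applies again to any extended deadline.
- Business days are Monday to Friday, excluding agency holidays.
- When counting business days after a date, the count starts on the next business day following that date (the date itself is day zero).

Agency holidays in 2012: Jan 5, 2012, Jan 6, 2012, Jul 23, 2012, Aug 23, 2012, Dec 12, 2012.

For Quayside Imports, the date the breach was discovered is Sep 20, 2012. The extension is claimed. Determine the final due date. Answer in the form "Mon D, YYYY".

Counting 5 business days after Sep 20, 2012 (skipping weekends and listed holidays) reaches Sep 27, 2012.
Sep 27, 2012 falls on a Thursday, which is a business day, so no adjustment is needed.
Add the 45 calendar-day extension to Sep 27, 2012: Nov 11, 2012.
Nov 11, 2012 is a Sunday, so it moves to the next business day, Nov 12, 2012 (Monday).
The final due date is Nov 12, 2012.

Nov 12, 2012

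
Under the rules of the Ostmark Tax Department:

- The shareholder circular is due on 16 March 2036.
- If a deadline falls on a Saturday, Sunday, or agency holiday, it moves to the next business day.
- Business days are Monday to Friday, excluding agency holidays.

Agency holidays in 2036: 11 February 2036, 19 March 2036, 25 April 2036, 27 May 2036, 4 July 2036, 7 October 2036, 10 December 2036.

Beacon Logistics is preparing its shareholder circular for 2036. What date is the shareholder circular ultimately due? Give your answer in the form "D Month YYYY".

17 March 2036

The stated deadline is 16 March 2036.
16 March 2036 falls on a Sunday. Rolling to the next business day gives 17 March 2036, a Monday.
Final deadline: 17 March 2036.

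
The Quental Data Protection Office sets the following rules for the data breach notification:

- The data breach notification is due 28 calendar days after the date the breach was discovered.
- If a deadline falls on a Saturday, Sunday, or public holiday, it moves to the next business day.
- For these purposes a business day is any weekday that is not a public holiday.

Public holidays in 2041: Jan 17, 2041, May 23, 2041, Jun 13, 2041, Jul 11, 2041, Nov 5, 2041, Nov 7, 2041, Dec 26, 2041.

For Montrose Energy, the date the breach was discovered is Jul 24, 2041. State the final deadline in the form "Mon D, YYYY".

Aug 21, 2041

Trigger date Jul 24, 2041 + 28 calendar days = Aug 21, 2041.
Aug 21, 2041 is a Wednesday and not a listed holiday, so it stands.
So the filing is due Aug 21, 2041.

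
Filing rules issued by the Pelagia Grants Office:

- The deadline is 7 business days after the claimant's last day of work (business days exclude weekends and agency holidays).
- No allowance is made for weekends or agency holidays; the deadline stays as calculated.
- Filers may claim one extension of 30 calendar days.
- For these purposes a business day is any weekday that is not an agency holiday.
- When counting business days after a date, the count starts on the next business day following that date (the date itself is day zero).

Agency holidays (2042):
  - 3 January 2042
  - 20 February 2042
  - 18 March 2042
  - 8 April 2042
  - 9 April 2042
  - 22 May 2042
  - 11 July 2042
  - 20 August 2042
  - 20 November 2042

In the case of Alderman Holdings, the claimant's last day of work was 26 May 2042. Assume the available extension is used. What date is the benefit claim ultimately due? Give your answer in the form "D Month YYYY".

4 July 2042

7 business days after 26 May 2042, excluding weekends and holidays, is 4 June 2042.
4 June 2042 is a Wednesday; no weekend or holiday adjustment applies.
The 30-calendar-day extension moves the deadline from 4 June 2042 to 4 July 2042.
4 July 2042 falls on a Friday. The rules make no weekend/holiday allowance, so it remains 4 July 2042.
So the filing is due 4 July 2042.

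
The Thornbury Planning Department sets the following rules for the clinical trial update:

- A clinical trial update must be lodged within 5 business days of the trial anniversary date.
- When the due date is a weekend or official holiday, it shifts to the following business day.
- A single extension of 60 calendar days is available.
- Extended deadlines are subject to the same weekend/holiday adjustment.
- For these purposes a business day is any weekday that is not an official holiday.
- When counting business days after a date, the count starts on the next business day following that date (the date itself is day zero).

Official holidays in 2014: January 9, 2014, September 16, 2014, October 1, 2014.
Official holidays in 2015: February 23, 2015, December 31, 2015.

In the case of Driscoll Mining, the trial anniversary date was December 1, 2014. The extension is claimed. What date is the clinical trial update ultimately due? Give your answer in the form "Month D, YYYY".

Starting the day after December 1, 2014 and counting 5 business days lands on December 8, 2014.
December 8, 2014 falls on a Monday, which is a business day, so no adjustment is needed.
Add the 60 calendar-day extension to December 8, 2014: February 6, 2015.
February 6, 2015 is a Friday and not a listed holiday, so it stands.
Deadline: February 6, 2015.

February 6, 2015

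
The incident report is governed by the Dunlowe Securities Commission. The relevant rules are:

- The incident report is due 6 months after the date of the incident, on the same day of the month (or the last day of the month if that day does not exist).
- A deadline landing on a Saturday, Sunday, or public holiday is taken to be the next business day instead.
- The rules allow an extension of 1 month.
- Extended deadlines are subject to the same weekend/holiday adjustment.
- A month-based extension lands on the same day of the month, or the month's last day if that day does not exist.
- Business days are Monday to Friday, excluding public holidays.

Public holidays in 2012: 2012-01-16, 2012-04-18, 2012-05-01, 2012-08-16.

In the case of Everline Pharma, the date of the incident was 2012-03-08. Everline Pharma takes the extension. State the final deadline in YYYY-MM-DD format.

2012-10-10

6 months from 2012-03-08 is 2012-09-08.
2012-09-08 falls on a Saturday. Rolling to the next business day gives 2012-09-10, a Monday.
Add 1 month to 2012-09-10: 2012-10-10.
2012-10-10 (Wednesday) is already a business day.
Final deadline: 2012-10-10.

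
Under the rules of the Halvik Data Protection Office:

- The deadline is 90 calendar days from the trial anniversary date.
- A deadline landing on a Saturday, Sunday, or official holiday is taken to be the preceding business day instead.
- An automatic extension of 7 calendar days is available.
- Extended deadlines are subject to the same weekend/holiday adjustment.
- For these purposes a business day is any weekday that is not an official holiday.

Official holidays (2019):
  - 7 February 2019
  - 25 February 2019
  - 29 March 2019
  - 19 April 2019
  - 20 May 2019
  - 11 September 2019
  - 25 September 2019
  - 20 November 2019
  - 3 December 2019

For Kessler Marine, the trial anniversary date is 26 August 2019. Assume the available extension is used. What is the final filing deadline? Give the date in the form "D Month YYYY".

29 November 2019

Trigger date 26 August 2019 + 90 calendar days = 24 November 2019.
24 November 2019 is a Sunday, so it moves to the preceding business day, 22 November 2019 (Friday).
With the 7-day extension, 22 November 2019 becomes 29 November 2019.
29 November 2019 falls on a Friday, which is a business day, so no adjustment is needed.
Deadline: 29 November 2019.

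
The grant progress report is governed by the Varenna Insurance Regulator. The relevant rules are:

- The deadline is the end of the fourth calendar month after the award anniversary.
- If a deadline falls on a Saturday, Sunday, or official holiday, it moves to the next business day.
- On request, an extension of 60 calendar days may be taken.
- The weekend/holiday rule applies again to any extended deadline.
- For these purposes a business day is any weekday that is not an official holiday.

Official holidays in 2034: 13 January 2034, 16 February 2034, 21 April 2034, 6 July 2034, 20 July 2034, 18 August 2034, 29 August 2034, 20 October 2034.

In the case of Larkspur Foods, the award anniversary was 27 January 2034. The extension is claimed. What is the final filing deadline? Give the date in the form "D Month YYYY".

31 July 2034

4 months after 27 January 2034 falls in May 2034; the last day of that month is 31 May 2034.
31 May 2034 is a Wednesday and not a listed holiday, so it stands.
The 60-calendar-day extension moves the deadline from 31 May 2034 to 30 July 2034.
30 July 2034 falls on a Sunday. Rolling to the next business day gives 31 July 2034, a Monday.
So the filing is due 31 July 2034.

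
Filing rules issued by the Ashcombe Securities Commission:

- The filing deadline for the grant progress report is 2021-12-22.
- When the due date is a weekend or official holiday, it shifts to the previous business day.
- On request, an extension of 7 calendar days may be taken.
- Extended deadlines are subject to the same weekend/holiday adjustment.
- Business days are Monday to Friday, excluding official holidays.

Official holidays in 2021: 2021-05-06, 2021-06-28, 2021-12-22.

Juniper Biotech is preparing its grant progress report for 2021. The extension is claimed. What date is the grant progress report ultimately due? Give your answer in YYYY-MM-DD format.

2021-12-28

The stated deadline is 2021-12-22.
2021-12-22 falls on a listed holiday. Rolling to the preceding business day gives 2021-12-21, a Tuesday.
Add the 7 calendar-day extension to 2021-12-21: 2021-12-28.
2021-12-28 (Tuesday) is already a business day.
So the filing is due 2021-12-28.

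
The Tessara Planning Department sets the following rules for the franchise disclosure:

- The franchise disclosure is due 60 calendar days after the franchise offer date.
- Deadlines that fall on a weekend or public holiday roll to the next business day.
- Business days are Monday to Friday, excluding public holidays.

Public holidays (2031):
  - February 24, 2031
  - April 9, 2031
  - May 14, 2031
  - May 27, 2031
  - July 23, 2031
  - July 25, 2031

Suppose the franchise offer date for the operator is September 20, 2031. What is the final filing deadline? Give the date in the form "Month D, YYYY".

60 calendar days after September 20, 2031 is November 19, 2031.
November 19, 2031 falls on a Wednesday, which is a business day, so no adjustment is needed.
The final due date is November 19, 2031.

November 19, 2031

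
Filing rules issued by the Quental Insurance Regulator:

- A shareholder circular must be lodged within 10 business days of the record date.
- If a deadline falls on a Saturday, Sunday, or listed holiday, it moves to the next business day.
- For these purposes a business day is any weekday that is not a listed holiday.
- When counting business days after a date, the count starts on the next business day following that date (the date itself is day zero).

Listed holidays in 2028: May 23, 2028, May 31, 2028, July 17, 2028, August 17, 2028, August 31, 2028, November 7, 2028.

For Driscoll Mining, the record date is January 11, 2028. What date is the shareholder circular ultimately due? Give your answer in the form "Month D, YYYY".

Counting 10 business days after January 11, 2028 (skipping weekends and listed holidays) reaches January 25, 2028.
January 25, 2028 is a Tuesday and not a listed holiday, so it stands.
The final due date is January 25, 2028.

January 25, 2028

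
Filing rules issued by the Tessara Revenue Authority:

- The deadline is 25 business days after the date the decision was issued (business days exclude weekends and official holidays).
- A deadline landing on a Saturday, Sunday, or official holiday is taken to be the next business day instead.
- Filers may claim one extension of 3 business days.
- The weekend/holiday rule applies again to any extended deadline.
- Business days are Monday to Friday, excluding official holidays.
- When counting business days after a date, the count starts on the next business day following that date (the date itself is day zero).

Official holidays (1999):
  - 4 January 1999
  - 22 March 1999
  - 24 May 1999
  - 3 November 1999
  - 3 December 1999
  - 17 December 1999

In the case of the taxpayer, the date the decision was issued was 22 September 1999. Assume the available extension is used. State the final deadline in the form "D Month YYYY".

1 November 1999

Counting 25 business days after 22 September 1999 (skipping weekends and listed holidays) reaches 27 October 1999.
27 October 1999 is a Wednesday and not a listed holiday, so it stands.
Counting 3 further business days from 27 October 1999 reaches 1 November 1999.
Since 1 November 1999 is a Monday and not a holiday, the date is unchanged.
So the filing is due 1 November 1999.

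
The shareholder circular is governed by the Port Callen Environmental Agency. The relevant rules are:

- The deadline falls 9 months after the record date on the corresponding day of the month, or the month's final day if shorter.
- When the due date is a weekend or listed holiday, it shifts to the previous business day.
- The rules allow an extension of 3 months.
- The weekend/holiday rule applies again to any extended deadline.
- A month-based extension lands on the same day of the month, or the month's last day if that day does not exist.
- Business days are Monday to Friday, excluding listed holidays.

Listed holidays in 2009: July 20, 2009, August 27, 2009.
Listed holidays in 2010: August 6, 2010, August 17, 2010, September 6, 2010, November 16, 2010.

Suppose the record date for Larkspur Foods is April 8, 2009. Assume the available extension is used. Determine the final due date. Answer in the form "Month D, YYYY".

April 8, 2010

9 months from April 8, 2009 is January 8, 2010.
January 8, 2010 falls on a Friday, which is a business day, so no adjustment is needed.
Applying the 3 months extension: 3 months after January 8, 2010 is April 8, 2010.
Since April 8, 2010 is a Thursday and not a holiday, the date is unchanged.
Deadline: April 8, 2010.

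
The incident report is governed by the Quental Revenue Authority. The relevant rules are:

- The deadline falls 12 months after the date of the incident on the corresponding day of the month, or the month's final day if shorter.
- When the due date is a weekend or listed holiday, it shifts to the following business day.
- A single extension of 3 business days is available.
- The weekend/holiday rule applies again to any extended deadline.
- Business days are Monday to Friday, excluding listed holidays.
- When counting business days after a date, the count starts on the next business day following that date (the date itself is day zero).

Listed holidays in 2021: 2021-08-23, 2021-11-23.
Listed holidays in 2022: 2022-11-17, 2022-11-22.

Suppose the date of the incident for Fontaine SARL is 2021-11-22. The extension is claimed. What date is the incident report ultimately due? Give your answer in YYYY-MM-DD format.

2022-11-28

12 months from 2021-11-22 is 2022-11-22.
2022-11-22 is a listed holiday, so it moves to the next business day, 2022-11-23 (Wednesday).
Counting 3 further business days from 2022-11-23 reaches 2022-11-28.
Since 2022-11-28 is a Monday and not a holiday, the date is unchanged.
Deadline: 2022-11-28.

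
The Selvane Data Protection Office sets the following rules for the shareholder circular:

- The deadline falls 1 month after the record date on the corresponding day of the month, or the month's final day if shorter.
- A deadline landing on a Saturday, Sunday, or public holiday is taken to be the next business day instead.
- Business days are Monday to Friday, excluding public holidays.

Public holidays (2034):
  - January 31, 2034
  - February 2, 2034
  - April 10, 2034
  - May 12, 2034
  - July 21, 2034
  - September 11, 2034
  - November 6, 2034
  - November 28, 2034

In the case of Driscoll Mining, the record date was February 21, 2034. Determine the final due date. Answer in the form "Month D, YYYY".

March 21, 2034

1 month from February 21, 2034 is March 21, 2034.
March 21, 2034 (Tuesday) is already a business day.
Final deadline: March 21, 2034.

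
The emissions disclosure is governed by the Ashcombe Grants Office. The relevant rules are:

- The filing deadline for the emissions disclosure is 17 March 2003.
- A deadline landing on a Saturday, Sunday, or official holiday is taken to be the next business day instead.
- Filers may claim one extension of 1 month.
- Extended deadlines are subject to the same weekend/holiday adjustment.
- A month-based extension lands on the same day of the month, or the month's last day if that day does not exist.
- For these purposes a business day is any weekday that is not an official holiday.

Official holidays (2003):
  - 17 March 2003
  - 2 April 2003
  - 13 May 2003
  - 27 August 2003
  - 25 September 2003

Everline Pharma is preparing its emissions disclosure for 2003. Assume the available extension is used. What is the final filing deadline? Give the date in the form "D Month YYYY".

The statutory due date is 17 March 2003.
Because 17 March 2003 is a listed holiday, the deadline becomes 18 March 2003 (Tuesday).
Applying the 1 month extension: 1 month after 18 March 2003 is 18 April 2003.
18 April 2003 (Friday) is already a business day.
So the filing is due 18 April 2003.

18 April 2003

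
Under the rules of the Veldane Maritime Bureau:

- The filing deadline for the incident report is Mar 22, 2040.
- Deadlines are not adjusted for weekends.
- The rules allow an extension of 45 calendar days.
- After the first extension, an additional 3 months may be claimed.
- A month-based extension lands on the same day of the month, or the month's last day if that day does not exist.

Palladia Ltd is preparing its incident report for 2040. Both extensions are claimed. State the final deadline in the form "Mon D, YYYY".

Aug 6, 2040

The stated deadline is Mar 22, 2040.
No adjustment is made for weekends or holidays, so Mar 22, 2040 stands.
Add the 45 calendar-day extension to Mar 22, 2040: May 6, 2040.
May 6, 2040 falls on a Sunday. The rules make no weekend/holiday allowance, so it remains May 6, 2040.
Add 3 months to May 6, 2040: Aug 6, 2040.
No adjustment is made for weekends or holidays, so Aug 6, 2040 stands.
So the filing is due Aug 6, 2040.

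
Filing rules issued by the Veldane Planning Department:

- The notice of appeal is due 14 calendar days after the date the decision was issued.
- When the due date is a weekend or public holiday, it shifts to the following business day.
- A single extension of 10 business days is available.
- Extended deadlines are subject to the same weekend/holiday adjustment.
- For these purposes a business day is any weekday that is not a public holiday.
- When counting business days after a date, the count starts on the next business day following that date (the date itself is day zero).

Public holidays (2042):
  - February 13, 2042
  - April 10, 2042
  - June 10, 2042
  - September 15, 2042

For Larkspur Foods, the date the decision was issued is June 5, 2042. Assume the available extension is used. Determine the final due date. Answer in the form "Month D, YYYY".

July 3, 2042

Trigger date June 5, 2042 + 14 calendar days = June 19, 2042.
June 19, 2042 is a Thursday and not a listed holiday, so it stands.
Counting 10 further business days from June 19, 2042 reaches July 3, 2042.
July 3, 2042 (Thursday) is already a business day.
Final deadline: July 3, 2042.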